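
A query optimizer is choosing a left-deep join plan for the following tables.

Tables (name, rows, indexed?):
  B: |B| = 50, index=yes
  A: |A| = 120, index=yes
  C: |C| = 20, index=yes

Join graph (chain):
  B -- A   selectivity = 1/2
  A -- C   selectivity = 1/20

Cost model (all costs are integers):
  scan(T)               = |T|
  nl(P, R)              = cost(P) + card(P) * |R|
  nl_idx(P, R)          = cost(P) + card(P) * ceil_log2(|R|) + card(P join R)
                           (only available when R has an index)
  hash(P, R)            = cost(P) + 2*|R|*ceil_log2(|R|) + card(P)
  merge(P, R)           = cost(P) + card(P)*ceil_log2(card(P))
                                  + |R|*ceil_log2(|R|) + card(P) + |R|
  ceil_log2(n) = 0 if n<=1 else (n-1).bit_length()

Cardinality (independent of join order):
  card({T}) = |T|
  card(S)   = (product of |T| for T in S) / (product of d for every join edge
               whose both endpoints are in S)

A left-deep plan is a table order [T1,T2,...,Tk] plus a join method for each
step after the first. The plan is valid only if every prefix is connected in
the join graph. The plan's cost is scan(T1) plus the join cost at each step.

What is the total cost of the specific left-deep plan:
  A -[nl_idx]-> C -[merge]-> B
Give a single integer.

step 1: scan A: cost=120, card=120
step 2: join C via nl_idx
    card(P join C) = 120*20/(20) = 120
    cost = 120 + 120*5 + 120 = 840
step 3: join B via merge
    card(P join B) = 120*50/(2) = 3000
    cost = 840 + 120*7 + 50*6 + 120 + 50 = 2150

2150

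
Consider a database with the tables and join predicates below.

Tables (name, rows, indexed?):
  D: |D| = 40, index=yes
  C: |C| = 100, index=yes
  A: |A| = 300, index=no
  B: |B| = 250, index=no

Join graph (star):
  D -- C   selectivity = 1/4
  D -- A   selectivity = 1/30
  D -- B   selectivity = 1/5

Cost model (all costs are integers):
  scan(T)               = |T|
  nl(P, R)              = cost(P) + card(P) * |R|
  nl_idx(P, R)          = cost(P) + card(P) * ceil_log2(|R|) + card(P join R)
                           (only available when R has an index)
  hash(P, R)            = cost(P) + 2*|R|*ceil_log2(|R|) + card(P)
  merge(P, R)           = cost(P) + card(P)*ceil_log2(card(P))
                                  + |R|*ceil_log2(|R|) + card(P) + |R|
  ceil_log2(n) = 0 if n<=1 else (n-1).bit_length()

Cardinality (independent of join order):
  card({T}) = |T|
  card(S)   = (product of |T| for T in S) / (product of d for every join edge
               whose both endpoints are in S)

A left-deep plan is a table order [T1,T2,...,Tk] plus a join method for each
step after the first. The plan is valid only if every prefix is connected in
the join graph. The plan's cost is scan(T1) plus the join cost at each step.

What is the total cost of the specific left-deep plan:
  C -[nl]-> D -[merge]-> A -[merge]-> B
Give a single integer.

170350

step 1: scan C: cost=100, card=100
step 2: join D via nl
    card(P join D) = 100*40/(4) = 1000
    cost = 100 + 100*40 = 4100
step 3: join A via merge
    card(P join A) = 1000*300/(30) = 10000
    cost = 4100 + 1000*10 + 300*9 + 1000 + 300 = 18100
step 4: join B via merge
    card(P join B) = 10000*250/(5) = 500000
    cost = 18100 + 10000*14 + 250*8 + 10000 + 250 = 170350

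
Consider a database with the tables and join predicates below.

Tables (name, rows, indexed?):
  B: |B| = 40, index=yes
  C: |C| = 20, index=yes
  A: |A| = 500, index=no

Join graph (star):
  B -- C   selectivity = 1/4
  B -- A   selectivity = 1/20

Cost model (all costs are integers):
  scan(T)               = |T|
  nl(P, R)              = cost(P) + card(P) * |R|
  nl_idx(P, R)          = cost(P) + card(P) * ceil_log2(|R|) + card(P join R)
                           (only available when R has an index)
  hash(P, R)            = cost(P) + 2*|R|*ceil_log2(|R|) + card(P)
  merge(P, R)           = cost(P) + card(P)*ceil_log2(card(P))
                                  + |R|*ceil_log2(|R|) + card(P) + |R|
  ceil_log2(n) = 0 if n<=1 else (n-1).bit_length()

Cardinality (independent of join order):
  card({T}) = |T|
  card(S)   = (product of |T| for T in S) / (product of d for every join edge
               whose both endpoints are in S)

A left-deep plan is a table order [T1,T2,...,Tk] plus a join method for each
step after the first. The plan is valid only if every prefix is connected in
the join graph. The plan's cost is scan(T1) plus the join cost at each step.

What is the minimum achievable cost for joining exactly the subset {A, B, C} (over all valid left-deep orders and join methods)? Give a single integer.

2680

Selinger DP over subsets of {A,B,C}:
  {B}: scan cost=40, card=40
  {C}: scan cost=20, card=20
  {A}: scan cost=500, card=500
  {BC}: card=200; try (C,hash)→280, (B,nl_idx)→340, (B,merge)→420, (C,merge)→440, (C,nl_idx)→440, (B,hash)→520 …(+2); best=280 via (C,hash)
  {AB}: card=1000; try (B,hash)→1480, (B,nl_idx)→4500, (A,merge)→5320, (B,merge)→5780, (A,hash)→9080, (A,nl)→20040 …(+1); best=1480 via (B,hash)
  {ABC}: card=5000; try (C,hash)→2680, (A,merge)→7080, (A,hash)→9480, (C,nl_idx)→11480, (C,merge)→12600, (C,nl)→21480 …(+1); best=2680 via (C,hash)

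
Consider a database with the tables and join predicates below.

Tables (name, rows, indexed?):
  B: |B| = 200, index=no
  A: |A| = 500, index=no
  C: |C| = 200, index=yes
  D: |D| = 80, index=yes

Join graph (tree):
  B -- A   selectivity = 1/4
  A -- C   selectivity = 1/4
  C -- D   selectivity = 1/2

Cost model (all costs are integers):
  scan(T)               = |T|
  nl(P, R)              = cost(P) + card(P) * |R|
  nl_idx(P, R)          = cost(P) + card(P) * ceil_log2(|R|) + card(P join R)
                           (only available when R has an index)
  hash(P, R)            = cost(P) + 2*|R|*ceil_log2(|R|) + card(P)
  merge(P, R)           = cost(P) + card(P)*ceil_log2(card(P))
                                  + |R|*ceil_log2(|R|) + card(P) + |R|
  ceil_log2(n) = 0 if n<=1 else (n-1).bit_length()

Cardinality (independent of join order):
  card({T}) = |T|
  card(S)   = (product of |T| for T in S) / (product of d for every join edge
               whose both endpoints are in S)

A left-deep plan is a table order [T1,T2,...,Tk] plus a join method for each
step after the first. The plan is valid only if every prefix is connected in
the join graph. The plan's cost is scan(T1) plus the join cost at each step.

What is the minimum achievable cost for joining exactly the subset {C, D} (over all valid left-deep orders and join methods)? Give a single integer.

Selinger DP over subsets of {C,D}:
  {C}: scan cost=200, card=200
  {D}: scan cost=80, card=80
  {CD}: card=8000; try (D,hash)→1520, (C,merge)→2520, (D,merge)→2640, (C,hash)→3360, (C,nl_idx)→8720, (D,nl_idx)→9600 …(+2); best=1520 via (D,hash)

1520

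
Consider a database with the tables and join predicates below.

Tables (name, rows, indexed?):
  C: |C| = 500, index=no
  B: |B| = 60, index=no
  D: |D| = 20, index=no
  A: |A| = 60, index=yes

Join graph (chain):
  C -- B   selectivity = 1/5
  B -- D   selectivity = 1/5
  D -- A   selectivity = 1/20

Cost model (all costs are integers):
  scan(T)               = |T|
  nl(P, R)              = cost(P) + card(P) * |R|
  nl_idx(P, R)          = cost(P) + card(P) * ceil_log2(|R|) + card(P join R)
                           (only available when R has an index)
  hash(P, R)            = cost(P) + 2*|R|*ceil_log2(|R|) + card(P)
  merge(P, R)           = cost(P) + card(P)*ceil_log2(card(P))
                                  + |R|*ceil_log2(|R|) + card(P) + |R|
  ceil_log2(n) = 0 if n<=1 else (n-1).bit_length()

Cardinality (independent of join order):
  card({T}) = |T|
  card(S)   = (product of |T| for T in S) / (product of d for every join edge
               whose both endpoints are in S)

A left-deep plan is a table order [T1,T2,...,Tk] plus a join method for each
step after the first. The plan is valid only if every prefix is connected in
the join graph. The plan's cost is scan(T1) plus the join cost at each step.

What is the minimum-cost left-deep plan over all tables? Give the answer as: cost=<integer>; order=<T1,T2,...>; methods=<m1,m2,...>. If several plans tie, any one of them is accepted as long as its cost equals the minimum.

Selinger DP (subsets sized 1..n):
  {C}: scan cost=500, card=500
  {B}: scan cost=60, card=60
  {D}: scan cost=20, card=20
  {A}: scan cost=60, card=60
  {BC}: card=6000; try (B,hash)→1720, (C,merge)→5480, (B,merge)→5920, (C,hash)→9120, (C,nl)→30060, (B,nl)→30500; best=1720 via (B,hash)
  {BD}: card=240; try (D,hash)→320, (B,merge)→560, (D,merge)→600, (B,hash)→760, (B,nl)→1220, (D,nl)→1260; best=320 via (D,hash)
  {AD}: card=60; try (A,nl_idx)→200, (D,hash)→320, (A,merge)→560, (D,merge)→600, (A,hash)→760, (A,nl)→1220 …(+1); best=200 via (A,nl_idx)
  {BCD}: card=24000; try (C,merge)→7480, (D,hash)→7920, (C,hash)→9560, (D,merge)→85840, (C,nl)→120320, (D,nl)→121720; best=7480 via (C,merge)
  {ABD}: card=720; try (B,hash)→980, (B,merge)→1040, (A,hash)→1280, (A,nl_idx)→2480, (A,merge)→2900, (B,nl)→3800 …(+1); best=980 via (B,hash)
  {ABCD}: card=72000; try (C,hash)→10700, (C,merge)→13900, (A,hash)→32200, (A,nl_idx)→223480, (C,nl)→360980, (A,merge)→391900 …(+1); best=10700 via (C,hash)

cost=10700; order=D,A,B,C; methods=nl_idx,hash,hash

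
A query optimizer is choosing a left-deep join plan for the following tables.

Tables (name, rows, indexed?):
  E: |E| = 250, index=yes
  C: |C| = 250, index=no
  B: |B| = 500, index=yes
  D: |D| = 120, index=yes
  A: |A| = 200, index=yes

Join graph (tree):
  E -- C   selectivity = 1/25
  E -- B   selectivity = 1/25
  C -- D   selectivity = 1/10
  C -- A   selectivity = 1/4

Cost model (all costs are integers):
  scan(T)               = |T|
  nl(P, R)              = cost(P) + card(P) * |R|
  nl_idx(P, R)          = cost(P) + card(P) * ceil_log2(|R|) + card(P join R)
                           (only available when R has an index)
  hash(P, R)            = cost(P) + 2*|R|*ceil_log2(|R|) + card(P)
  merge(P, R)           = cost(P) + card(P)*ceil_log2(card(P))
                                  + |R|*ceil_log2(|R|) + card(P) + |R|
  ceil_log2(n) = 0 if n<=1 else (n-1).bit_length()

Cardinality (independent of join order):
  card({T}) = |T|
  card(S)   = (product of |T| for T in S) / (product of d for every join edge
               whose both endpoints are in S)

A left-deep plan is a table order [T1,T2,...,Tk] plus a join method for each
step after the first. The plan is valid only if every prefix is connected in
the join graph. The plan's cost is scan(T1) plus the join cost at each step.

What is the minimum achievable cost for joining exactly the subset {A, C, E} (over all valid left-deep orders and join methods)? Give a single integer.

Selinger DP over subsets of {A,C,E}:
  {E}: scan cost=250, card=250
  {C}: scan cost=250, card=250
  {A}: scan cost=200, card=200
  {CE}: card=2500; try (E,hash)→4500, (C,hash)→4500, (E,merge)→4750, (E,nl_idx)→4750, (C,merge)→4750, (E,nl)→62750 …(+1); best=4500 via (E,hash)
  {AC}: card=12500; try (A,hash)→3700, (C,merge)→4250, (A,merge)→4300, (C,hash)→4400, (A,nl_idx)→14750, (C,nl)→50200 …(+1); best=3700 via (A,hash)
  {ACE}: card=125000; try (A,hash)→10200, (E,hash)→20200, (A,merge)→38800, (A,nl_idx)→149500, (E,merge)→193450, (E,nl_idx)→228700 …(+2); best=10200 via (A,hash)

10200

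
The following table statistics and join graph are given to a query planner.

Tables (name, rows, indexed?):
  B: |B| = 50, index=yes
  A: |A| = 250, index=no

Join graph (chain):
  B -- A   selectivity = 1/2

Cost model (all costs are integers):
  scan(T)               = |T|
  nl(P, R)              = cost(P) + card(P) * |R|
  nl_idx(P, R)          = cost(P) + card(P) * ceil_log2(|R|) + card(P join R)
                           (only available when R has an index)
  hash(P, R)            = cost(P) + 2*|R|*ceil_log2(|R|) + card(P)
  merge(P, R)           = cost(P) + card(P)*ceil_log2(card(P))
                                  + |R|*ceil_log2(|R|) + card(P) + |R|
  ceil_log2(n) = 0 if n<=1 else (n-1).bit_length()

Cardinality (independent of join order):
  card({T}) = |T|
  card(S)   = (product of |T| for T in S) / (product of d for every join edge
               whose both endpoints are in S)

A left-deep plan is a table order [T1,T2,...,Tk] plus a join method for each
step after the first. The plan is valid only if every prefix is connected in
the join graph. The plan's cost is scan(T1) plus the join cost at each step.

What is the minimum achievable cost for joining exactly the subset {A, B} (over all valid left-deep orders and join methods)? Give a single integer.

Selinger DP over subsets of {A,B}:
  {B}: scan cost=50, card=50
  {A}: scan cost=250, card=250
  {AB}: card=6250; try (B,hash)→1100, (A,merge)→2650, (B,merge)→2850, (A,hash)→4100, (B,nl_idx)→8000, (A,nl)→12550 …(+1); best=1100 via (B,hash)

1100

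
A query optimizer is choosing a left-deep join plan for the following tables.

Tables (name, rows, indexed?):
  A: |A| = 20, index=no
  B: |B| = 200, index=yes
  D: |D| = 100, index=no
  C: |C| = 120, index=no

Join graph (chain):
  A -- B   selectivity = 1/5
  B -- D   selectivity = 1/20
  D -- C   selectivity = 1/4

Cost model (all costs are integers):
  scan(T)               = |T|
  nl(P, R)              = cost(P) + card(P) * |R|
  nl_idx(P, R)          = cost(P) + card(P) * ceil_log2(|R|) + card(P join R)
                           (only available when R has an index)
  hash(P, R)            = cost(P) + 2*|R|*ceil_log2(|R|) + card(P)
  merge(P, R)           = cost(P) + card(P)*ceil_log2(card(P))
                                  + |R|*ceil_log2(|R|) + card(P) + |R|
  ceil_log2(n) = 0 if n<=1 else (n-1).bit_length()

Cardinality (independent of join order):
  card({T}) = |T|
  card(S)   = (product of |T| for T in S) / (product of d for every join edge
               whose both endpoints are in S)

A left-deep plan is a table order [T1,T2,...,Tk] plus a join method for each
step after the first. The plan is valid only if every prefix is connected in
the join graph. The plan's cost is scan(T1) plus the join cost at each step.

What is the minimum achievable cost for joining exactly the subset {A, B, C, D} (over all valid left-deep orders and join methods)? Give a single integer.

Selinger DP over subsets of {A,B,C,D}:
  {A}: scan cost=20, card=20
  {B}: scan cost=200, card=200
  {D}: scan cost=100, card=100
  {C}: scan cost=120, card=120
  {AB}: card=800; try (A,hash)→600, (B,nl_idx)→980, (B,merge)→1940, (A,merge)→2120, (B,hash)→3240, (B,nl)→4020 …(+1); best=600 via (A,hash)
  {BD}: card=1000; try (D,hash)→1800, (B,nl_idx)→1900, (B,merge)→2700, (D,merge)→2800, (B,hash)→3400, (B,nl)→20100 …(+1); best=1800 via (D,hash)
  {CD}: card=3000; try (D,hash)→1640, (C,merge)→1860, (D,merge)→1880, (C,hash)→1880, (C,nl)→12100, (D,nl)→12120; best=1640 via (D,hash)
  {ABD}: card=4000; try (D,hash)→2800, (A,hash)→3000, (D,merge)→10200, (A,merge)→12920, (A,nl)→21800, (D,nl)→80600; best=2800 via (D,hash)
  {BCD}: card=30000; try (C,hash)→4480, (B,hash)→7840, (C,merge)→13760, (B,merge)→42440, (B,nl_idx)→55640, (C,nl)→121800 …(+1); best=4480 via (C,hash)
  {ABCD}: card=120000; try (C,hash)→8480, (A,hash)→34680, (C,merge)→55760, (C,nl)→482800, (A,merge)→484600, (A,nl)→604480; best=8480 via (C,hash)

8480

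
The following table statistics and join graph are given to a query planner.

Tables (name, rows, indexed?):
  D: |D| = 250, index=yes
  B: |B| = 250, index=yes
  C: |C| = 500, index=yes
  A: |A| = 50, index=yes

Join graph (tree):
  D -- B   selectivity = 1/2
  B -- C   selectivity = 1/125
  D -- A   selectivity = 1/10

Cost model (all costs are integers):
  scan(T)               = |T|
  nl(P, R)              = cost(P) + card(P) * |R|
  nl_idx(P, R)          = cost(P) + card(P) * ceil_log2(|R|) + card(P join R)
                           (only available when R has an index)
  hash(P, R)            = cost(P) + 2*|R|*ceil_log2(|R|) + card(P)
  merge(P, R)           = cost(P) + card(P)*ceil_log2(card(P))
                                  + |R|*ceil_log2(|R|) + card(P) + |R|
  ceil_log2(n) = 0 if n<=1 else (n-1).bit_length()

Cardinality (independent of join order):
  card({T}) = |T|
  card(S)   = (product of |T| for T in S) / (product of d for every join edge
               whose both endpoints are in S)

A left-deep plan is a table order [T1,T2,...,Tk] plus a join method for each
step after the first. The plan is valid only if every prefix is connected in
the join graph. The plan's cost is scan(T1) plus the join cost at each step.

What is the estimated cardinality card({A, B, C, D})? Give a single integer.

Tables in S: A(50), B(250), C(500), D(250)
Edges inside S: D-B(d=2), B-C(d=125), D-A(d=10)
numerator = 50 * 250 * 500 * 250 = 1562500000
denominator = 2 * 125 * 10 = 2500
card(S) = 1562500000 / 2500 = 625000

625000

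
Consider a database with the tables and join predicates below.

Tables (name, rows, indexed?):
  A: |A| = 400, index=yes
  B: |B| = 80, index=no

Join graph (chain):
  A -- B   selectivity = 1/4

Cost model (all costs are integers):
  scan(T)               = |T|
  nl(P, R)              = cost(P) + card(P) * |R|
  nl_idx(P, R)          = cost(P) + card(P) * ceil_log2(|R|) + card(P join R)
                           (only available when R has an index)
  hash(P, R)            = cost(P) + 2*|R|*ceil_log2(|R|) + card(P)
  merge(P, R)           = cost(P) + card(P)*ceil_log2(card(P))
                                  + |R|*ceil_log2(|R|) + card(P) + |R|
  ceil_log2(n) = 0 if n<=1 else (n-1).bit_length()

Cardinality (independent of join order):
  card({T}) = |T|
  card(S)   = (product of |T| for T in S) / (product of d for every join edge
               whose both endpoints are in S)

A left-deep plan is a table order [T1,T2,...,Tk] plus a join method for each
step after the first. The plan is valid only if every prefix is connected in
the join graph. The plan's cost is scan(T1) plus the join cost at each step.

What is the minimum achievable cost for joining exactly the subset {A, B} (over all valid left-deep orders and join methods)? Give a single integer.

1920

Selinger DP over subsets of {A,B}:
  {A}: scan cost=400, card=400
  {B}: scan cost=80, card=80
  {AB}: card=8000; try (B,hash)→1920, (A,merge)→4720, (B,merge)→5040, (A,hash)→7360, (A,nl_idx)→8800, (A,nl)→32080 …(+1); best=1920 via (B,hash)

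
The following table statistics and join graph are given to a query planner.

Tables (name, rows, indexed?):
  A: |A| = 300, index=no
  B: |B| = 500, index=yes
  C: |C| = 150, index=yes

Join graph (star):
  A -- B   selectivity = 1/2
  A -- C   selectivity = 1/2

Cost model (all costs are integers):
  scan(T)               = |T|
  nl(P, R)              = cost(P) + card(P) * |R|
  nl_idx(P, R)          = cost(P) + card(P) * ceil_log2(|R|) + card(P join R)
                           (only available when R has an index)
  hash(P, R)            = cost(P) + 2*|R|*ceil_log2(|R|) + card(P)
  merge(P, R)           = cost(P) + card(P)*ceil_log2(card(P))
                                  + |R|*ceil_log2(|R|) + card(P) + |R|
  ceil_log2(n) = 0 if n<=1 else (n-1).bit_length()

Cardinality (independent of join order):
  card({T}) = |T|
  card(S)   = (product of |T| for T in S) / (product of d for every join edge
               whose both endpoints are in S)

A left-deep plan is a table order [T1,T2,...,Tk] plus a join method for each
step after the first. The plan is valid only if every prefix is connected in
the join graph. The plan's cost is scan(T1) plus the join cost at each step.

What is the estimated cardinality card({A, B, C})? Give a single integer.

Tables in S: A(300), B(500), C(150)
Edges inside S: A-B(d=2), A-C(d=2)
numerator = 300 * 500 * 150 = 22500000
denominator = 2 * 2 = 4
card(S) = 22500000 / 4 = 5625000

5625000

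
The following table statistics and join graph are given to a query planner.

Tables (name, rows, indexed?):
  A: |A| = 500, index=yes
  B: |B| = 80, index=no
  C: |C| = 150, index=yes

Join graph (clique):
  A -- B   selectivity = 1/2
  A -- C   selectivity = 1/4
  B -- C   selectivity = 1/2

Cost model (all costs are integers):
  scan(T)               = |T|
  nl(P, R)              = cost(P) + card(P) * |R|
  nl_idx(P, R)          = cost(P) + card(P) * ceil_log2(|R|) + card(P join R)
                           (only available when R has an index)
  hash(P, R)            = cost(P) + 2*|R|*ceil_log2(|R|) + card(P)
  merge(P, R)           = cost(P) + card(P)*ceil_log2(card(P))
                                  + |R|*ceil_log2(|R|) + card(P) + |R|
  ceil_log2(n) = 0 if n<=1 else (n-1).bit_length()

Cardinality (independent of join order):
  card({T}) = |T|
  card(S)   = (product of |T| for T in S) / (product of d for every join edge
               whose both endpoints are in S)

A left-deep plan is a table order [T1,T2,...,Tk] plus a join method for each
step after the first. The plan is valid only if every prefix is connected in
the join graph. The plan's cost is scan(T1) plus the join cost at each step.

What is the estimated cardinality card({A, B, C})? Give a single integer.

Tables in S: A(500), B(80), C(150)
Edges inside S: A-B(d=2), A-C(d=4), B-C(d=2)
numerator = 500 * 80 * 150 = 6000000
denominator = 2 * 4 * 2 = 16
card(S) = 6000000 / 16 = 375000

375000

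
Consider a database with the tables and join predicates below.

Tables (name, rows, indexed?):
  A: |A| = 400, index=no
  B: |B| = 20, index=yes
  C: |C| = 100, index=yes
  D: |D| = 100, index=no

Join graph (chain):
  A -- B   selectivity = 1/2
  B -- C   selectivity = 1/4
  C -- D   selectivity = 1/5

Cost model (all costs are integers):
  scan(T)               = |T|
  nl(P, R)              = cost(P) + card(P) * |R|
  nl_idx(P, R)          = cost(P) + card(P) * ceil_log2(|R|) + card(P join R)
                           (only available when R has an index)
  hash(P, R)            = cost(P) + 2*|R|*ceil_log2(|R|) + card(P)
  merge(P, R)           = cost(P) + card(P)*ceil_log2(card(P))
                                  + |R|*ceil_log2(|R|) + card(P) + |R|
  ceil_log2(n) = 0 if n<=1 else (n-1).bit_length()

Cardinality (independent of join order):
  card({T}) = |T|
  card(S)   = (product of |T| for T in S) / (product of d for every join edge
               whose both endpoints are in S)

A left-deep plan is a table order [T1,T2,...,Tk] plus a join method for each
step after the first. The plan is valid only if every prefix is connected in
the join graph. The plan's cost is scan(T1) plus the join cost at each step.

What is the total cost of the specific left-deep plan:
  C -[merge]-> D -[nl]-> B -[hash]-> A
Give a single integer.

58900

step 1: scan C: cost=100, card=100
step 2: join D via merge
    card(P join D) = 100*100/(5) = 2000
    cost = 100 + 100*7 + 100*7 + 100 + 100 = 1700
step 3: join B via nl
    card(P join B) = 2000*20/(4) = 10000
    cost = 1700 + 2000*20 = 41700
step 4: join A via hash
    card(P join A) = 10000*400/(2) = 2000000
    cost = 41700 + 2*400*9 + 10000 = 58900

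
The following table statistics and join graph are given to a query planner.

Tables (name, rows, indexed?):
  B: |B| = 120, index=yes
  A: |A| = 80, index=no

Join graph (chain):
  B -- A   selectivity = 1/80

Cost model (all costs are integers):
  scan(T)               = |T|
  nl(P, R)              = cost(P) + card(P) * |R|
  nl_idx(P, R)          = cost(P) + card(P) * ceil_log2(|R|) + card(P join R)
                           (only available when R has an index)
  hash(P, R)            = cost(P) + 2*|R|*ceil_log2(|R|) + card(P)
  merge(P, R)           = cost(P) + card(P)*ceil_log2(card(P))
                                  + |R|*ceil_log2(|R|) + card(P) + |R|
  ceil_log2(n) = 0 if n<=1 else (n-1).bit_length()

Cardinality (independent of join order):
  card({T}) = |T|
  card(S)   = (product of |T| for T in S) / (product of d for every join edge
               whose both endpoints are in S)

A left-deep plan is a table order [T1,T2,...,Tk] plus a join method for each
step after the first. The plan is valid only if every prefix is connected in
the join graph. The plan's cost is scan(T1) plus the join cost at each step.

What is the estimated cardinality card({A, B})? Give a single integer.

120

Tables in S: A(80), B(120)
Edges inside S: B-A(d=80)
numerator = 80 * 120 = 9600
denominator = 80 = 80
card(S) = 9600 / 80 = 120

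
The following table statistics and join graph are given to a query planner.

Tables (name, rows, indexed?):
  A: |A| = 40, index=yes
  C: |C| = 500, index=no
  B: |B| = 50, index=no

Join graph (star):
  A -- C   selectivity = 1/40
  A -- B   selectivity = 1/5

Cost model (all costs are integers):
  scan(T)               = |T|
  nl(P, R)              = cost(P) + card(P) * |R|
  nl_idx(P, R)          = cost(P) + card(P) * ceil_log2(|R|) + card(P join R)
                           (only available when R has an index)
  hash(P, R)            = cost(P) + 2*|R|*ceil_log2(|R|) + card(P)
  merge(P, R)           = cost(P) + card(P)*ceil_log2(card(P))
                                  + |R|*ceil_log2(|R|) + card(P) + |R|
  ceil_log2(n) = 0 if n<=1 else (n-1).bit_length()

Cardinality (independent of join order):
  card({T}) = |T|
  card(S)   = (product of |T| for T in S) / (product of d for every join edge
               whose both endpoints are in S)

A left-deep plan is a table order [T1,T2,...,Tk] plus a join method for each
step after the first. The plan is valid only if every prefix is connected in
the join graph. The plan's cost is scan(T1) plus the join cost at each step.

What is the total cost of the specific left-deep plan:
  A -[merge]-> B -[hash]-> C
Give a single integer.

step 1: scan A: cost=40, card=40
step 2: join B via merge
    card(P join B) = 40*50/(5) = 400
    cost = 40 + 40*6 + 50*6 + 40 + 50 = 670
step 3: join C via hash
    card(P join C) = 400*500/(40) = 5000
    cost = 670 + 2*500*9 + 400 = 10070

10070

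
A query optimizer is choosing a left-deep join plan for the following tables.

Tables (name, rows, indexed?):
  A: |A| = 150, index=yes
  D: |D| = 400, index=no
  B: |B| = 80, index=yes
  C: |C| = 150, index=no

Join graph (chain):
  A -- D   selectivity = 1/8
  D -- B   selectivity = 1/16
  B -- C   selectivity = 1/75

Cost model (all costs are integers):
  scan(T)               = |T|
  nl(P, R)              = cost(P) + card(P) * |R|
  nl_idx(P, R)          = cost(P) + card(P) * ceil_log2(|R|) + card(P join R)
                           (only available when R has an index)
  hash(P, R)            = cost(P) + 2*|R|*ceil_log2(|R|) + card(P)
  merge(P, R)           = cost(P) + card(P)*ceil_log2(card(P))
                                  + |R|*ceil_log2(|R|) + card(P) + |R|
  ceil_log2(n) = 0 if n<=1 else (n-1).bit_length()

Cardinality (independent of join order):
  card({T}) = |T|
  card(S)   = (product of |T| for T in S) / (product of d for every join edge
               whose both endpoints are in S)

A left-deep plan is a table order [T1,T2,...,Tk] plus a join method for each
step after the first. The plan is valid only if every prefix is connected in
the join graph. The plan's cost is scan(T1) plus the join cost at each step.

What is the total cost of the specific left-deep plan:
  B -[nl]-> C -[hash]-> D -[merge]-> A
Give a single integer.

72790

step 1: scan B: cost=80, card=80
step 2: join C via nl
    card(P join C) = 80*150/(75) = 160
    cost = 80 + 80*150 = 12080
step 3: join D via hash
    card(P join D) = 160*400/(16) = 4000
    cost = 12080 + 2*400*9 + 160 = 19440
step 4: join A via merge
    card(P join A) = 4000*150/(8) = 75000
    cost = 19440 + 4000*12 + 150*8 + 4000 + 150 = 72790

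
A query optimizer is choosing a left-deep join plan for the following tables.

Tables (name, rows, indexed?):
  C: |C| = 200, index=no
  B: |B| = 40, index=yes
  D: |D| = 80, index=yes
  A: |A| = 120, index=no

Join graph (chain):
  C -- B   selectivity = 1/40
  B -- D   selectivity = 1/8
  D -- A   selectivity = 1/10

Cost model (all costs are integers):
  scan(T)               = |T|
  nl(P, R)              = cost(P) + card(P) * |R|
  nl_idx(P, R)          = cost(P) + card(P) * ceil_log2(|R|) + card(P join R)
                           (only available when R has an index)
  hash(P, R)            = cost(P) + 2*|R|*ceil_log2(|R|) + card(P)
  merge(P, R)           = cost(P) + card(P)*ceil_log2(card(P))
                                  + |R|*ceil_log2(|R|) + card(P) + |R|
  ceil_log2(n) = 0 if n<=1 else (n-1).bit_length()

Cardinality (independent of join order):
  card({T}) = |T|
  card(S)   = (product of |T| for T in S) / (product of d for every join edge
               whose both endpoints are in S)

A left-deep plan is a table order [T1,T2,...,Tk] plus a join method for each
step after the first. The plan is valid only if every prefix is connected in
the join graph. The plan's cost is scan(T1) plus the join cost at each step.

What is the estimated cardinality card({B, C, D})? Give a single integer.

2000

Tables in S: B(40), C(200), D(80)
Edges inside S: C-B(d=40), B-D(d=8)
numerator = 40 * 200 * 80 = 640000
denominator = 40 * 8 = 320
card(S) = 640000 / 320 = 2000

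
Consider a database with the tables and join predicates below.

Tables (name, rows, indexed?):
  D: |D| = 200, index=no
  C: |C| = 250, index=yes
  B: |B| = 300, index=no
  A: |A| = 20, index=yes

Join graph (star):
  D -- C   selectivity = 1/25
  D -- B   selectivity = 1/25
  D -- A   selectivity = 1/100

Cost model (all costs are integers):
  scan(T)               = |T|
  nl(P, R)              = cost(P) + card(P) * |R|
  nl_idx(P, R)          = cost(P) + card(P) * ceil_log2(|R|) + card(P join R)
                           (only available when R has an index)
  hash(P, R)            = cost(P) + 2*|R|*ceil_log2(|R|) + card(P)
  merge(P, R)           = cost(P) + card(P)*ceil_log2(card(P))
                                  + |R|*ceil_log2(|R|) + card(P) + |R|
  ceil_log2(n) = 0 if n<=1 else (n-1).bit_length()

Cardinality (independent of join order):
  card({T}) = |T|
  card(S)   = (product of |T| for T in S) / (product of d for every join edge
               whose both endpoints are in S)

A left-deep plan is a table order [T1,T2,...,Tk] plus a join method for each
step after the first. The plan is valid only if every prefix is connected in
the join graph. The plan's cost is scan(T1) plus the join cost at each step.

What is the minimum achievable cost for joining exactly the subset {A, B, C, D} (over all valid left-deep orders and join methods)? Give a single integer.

Selinger DP over subsets of {A,B,C,D}:
  {D}: scan cost=200, card=200
  {C}: scan cost=250, card=250
  {B}: scan cost=300, card=300
  {A}: scan cost=20, card=20
  {CD}: card=2000; try (D,hash)→3700, (C,nl_idx)→3800, (C,merge)→4250, (D,merge)→4300, (C,hash)→4400, (C,nl)→50200 …(+1); best=3700 via (D,hash)
  {BD}: card=2400; try (D,hash)→3800, (B,merge)→5000, (D,merge)→5100, (B,hash)→5800, (B,nl)→60200, (D,nl)→60300; best=3800 via (D,hash)
  {AD}: card=40; try (A,hash)→600, (A,nl_idx)→1240, (D,merge)→1940, (A,merge)→2120, (D,hash)→3240, (D,nl)→4020 …(+1); best=600 via (A,hash)
  {BCD}: card=24000; try (C,hash)→10200, (B,hash)→11100, (B,merge)→30700, (C,merge)→37250, (C,nl_idx)→47000, (B,nl)→603700 …(+1); best=10200 via (C,hash)
  {ACD}: card=400; try (C,nl_idx)→1320, (C,merge)→3130, (C,hash)→4640, (A,hash)→5900, (C,nl)→10600, (A,nl_idx)→14100 …(+2); best=1320 via (C,nl_idx)
  {ABD}: card=480; try (B,merge)→3880, (B,hash)→6040, (A,hash)→6400, (B,nl)→12600, (A,nl_idx)→16280, (A,merge)→35120 …(+1); best=3880 via (B,merge)
  {ABCD}: card=4800; try (B,hash)→7120, (B,merge)→8320, (C,hash)→8360, (C,merge)→10930, (C,nl_idx)→12520, (A,hash)→34400 …(+5); best=7120 via (B,hash)

7120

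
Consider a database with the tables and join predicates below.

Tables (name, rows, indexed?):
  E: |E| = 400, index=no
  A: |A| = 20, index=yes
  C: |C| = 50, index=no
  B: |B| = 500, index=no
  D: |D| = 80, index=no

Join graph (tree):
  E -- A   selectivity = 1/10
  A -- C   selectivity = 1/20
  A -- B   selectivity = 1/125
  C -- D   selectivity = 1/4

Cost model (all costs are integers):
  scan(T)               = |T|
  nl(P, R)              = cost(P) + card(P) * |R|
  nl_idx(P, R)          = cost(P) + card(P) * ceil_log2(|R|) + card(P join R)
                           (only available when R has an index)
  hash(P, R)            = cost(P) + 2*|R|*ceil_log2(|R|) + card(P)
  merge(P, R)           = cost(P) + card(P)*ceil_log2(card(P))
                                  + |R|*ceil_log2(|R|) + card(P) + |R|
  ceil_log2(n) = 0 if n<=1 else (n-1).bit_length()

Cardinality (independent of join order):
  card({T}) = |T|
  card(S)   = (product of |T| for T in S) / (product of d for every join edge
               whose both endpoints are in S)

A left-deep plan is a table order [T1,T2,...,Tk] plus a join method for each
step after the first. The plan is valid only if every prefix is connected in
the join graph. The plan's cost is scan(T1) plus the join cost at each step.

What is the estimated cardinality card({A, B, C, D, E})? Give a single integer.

160000

Tables in S: A(20), B(500), C(50), D(80), E(400)
Edges inside S: E-A(d=10), A-C(d=20), A-B(d=125), C-D(d=4)
numerator = 20 * 500 * 50 * 80 * 400 = 16000000000
denominator = 10 * 20 * 125 * 4 = 100000
card(S) = 16000000000 / 100000 = 160000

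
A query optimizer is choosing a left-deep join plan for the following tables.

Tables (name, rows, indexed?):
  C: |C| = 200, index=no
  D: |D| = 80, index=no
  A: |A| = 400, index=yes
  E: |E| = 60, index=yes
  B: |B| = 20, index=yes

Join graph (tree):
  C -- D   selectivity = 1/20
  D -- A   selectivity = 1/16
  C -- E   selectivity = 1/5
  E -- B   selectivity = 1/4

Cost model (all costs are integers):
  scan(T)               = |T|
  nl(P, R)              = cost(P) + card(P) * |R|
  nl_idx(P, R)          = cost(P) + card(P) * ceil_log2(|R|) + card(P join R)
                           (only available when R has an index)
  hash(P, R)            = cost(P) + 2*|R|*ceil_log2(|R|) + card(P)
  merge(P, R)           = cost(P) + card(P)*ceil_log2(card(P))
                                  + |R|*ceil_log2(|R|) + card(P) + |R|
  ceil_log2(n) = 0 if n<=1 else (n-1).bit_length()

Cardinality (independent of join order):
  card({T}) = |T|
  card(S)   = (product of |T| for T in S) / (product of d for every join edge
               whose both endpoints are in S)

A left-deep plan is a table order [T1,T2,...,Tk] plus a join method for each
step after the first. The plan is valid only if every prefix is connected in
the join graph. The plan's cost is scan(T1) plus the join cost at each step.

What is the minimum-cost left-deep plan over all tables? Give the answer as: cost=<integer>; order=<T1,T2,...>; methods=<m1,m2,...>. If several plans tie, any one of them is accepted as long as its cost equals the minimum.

Selinger DP (subsets sized 1..n):
  {C}: scan cost=200, card=200
  {D}: scan cost=80, card=80
  {A}: scan cost=400, card=400
  {E}: scan cost=60, card=60
  {B}: scan cost=20, card=20
  {CD}: card=800; try (D,hash)→1520, (C,merge)→2520, (D,merge)→2640, (C,hash)→3360, (C,nl)→16080, (D,nl)→16200; best=1520 via (D,hash)
  {CE}: card=2400; try (E,hash)→1120, (C,merge)→2280, (E,merge)→2420, (C,hash)→3320, (E,nl_idx)→3800, (C,nl)→12060 …(+1); best=1120 via (E,hash)
  {AD}: card=2000; try (D,hash)→1920, (A,nl_idx)→2800, (A,merge)→4720, (D,merge)→5040, (A,hash)→7360, (A,nl)→32080 …(+1); best=1920 via (D,hash)
  {BE}: card=300; try (B,hash)→320, (E,nl_idx)→440, (E,merge)→560, (B,merge)→600, (B,nl_idx)→660, (E,hash)→760 …(+2); best=320 via (B,hash)
  {ACD}: card=20000; try (C,hash)→7120, (A,hash)→9520, (A,merge)→14320, (C,merge)→27720, (A,nl_idx)→28720, (A,nl)→321520 …(+1); best=7120 via (C,hash)
  {CDE}: card=9600; try (E,hash)→3040, (D,hash)→4640, (E,merge)→10740, (E,nl_idx)→15920, (D,merge)→32960, (E,nl)→49520 …(+1); best=3040 via (E,hash)
  {BCE}: card=12000; try (B,hash)→3720, (C,hash)→3820, (C,merge)→5120, (B,nl_idx)→25120, (B,merge)→32440, (B,nl)→49120 …(+1); best=3720 via (B,hash)
  {ACDE}: card=240000; try (A,hash)→19840, (E,hash)→27840, (A,merge)→151040, (E,merge)→327540, (A,nl_idx)→329440, (E,nl_idx)→367120 …(+2); best=19840 via (A,hash)
  {BCDE}: card=48000; try (B,hash)→12840, (D,hash)→16840, (B,nl_idx)→99040, (B,merge)→147160, (D,merge)→184360, (B,nl)→195040 …(+1); best=12840 via (B,hash)
  {ABCDE}: card=1200000; try (A,hash)→68040, (B,hash)→260040, (A,merge)→832840, (A,nl_idx)→1644840, (B,nl_idx)→2419840, (B,merge)→4579960 …(+2); best=68040 via (A,hash)

cost=68040; order=C,D,E,B,A; methods=hash,hash,hash,hash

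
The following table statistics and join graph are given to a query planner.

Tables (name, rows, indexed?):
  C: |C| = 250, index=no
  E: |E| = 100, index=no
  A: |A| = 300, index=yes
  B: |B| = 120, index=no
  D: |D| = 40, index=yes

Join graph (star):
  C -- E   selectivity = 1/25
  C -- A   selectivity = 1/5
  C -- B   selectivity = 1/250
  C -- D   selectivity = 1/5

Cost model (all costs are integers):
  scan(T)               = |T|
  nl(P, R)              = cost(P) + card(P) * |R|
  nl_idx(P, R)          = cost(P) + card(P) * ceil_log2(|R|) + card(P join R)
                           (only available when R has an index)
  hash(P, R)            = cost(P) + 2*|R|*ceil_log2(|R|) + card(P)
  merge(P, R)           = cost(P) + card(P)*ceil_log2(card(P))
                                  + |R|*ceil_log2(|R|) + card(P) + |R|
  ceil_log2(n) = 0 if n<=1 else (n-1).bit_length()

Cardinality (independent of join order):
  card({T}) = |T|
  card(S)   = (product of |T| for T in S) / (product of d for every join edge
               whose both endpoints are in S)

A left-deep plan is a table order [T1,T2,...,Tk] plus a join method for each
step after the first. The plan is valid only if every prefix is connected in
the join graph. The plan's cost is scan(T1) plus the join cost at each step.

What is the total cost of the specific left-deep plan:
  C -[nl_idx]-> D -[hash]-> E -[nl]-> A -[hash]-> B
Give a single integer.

2888830

step 1: scan C: cost=250, card=250
step 2: join D via nl_idx
    card(P join D) = 250*40/(5) = 2000
    cost = 250 + 250*6 + 2000 = 3750
step 3: join E via hash
    card(P join E) = 2000*100/(25) = 8000
    cost = 3750 + 2*100*7 + 2000 = 7150
step 4: join A via nl
    card(P join A) = 8000*300/(5) = 480000
    cost = 7150 + 8000*300 = 2407150
step 5: join B via hash
    card(P join B) = 480000*120/(250) = 230400
    cost = 2407150 + 2*120*7 + 480000 = 2888830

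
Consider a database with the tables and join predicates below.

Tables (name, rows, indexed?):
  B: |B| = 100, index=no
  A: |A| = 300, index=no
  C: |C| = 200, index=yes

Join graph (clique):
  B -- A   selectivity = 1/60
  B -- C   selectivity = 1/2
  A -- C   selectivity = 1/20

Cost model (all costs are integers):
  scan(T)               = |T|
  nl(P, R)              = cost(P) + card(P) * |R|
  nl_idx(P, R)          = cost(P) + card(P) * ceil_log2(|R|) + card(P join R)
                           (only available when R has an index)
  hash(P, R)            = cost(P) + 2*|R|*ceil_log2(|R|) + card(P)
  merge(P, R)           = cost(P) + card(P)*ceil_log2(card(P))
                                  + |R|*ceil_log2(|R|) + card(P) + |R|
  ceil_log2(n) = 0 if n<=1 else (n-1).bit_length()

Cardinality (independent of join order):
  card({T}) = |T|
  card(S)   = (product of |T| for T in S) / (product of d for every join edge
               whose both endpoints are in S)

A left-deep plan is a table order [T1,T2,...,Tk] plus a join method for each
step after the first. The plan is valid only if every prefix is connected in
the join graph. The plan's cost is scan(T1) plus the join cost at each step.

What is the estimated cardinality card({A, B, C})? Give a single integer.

2500

Tables in S: A(300), B(100), C(200)
Edges inside S: B-A(d=60), B-C(d=2), A-C(d=20)
numerator = 300 * 100 * 200 = 6000000
denominator = 60 * 2 * 20 = 2400
card(S) = 6000000 / 2400 = 2500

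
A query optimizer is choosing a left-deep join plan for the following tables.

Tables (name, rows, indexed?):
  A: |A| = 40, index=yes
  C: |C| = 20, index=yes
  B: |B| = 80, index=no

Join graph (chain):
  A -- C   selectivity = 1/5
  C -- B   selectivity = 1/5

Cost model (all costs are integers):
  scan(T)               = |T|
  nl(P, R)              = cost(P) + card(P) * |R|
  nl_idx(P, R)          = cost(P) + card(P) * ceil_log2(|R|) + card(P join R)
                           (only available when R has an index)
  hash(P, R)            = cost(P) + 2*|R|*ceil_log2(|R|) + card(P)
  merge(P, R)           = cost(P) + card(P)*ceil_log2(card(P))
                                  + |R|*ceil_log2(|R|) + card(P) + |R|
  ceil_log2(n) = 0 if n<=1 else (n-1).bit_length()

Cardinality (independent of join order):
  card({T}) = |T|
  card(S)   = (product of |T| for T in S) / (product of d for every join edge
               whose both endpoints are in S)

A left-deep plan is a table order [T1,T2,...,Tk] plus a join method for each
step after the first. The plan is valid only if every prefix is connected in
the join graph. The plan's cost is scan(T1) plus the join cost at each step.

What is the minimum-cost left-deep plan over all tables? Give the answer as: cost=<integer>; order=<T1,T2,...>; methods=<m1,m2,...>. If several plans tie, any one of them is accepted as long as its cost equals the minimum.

cost=1160; order=B,C,A; methods=hash,hash

Selinger DP (subsets sized 1..n):
  {A}: scan cost=40, card=40
  {C}: scan cost=20, card=20
  {B}: scan cost=80, card=80
  {AC}: card=160; try (C,hash)→280, (A,nl_idx)→300, (C,nl_idx)→400, (A,merge)→420, (C,merge)→440, (A,hash)→520 …(+2); best=280 via (C,hash)
  {BC}: card=320; try (C,hash)→360, (B,merge)→780, (C,nl_idx)→800, (C,merge)→840, (B,hash)→1160, (B,nl)→1620 …(+1); best=360 via (C,hash)
  {ABC}: card=2560; try (A,hash)→1160, (B,hash)→1560, (B,merge)→2360, (A,merge)→3840, (A,nl_idx)→4840, (B,nl)→13080 …(+1); best=1160 via (A,hash)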